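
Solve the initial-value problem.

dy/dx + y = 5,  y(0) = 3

General solution: y = 5 + Ce^(-x)
Applying y(0) = 3: C = 3 - 5 = -2
Particular solution: y = 5 - 2e^(-x)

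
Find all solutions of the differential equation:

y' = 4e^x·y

Separating variables and integrating:
ln|y| = 4e^x + C

General solution: y = Ce^(4e^x)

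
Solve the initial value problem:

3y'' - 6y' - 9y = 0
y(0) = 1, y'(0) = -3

General solution: y = C₁e^(3x) + C₂e^(-x)
Applying ICs: C₁ = -1/2, C₂ = 3/2
Particular solution: y = -(1/2)e^(3x) + (3/2)e^(-x)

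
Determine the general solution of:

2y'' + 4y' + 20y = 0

Characteristic equation: 2r² + 4r + 20 = 0
Divide by 2: r² + 2r + 10 = 0
Roots: r = -1 ± 3i (complex conjugates)
General solution: y = e^(-x)(C₁cos(3x) + C₂sin(3x))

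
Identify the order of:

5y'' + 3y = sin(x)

The order is 2 (highest derivative is of order 2).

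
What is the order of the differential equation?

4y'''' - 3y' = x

The order is 4 (highest derivative is of order 4).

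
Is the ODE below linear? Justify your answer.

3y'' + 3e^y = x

No. Nonlinear (e^y is nonlinear in y)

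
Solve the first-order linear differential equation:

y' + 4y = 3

Using integrating factor method:

General solution: y = 3/4 + Ce^(-4x)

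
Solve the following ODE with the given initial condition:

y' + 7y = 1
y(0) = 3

General solution: y = 1/7 + Ce^(-7x)
Applying y(0) = 3: C = 3 - 1/7 = 20/7
Particular solution: y = 1/7 + (20/7)e^(-7x)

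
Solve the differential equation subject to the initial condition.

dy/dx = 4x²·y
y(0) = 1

General solution: y = Ce^(4x³/3)
Applying IC y(0) = 1:
Particular solution: y = e^(4x³/3)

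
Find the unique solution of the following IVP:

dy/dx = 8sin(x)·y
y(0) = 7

General solution: y = Ce^(-8cos(x))
Applying IC y(0) = 7:
Particular solution: y = 7e^(8(1-cos(x)))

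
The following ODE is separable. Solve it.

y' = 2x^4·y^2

Separating variables and integrating:
-1/y = 2x^5/5 + C

General solution: y^-1 = (-2/5)x^5 + C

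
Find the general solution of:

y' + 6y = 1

Using integrating factor method:

General solution: y = 1/6 + Ce^(-6x)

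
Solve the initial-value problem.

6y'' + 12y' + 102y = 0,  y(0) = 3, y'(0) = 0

General solution: y = e^(-x)(C₁cos(4x) + C₂sin(4x))
Complex roots r = -1 ± 4i
Applying ICs: C₁ = 3, C₂ = 3/4
Particular solution: y = e^(-x)(3cos(4x) + (3/4)sin(4x))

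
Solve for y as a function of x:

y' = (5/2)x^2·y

Separating variables and integrating:
ln|y| = 5x^3/6 + C

General solution: y = Ce^(5x^3/6)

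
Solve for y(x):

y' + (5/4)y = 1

Using integrating factor method:

General solution: y = 4/5 + Ce^(-5x/4)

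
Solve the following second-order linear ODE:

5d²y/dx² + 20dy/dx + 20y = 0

Characteristic equation: 5r² + 20r + 20 = 0
Divide by 5: r² + 4r + 4 = 0
Factored: (r + 2)² = 0
Repeated root: r = -2
General solution: y = (C₁ + C₂x)e^(-2x)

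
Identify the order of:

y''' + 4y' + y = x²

The order is 3 (highest derivative is of order 3).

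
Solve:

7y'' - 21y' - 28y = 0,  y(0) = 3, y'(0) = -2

General solution: y = C₁e^(4x) + C₂e^(-x)
Applying ICs: C₁ = 1/5, C₂ = 14/5
Particular solution: y = (1/5)e^(4x) + (14/5)e^(-x)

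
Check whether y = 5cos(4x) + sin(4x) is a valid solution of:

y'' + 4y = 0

Verification:
y'' = -80cos(4x) - 16sin(4x)
y'' + 4y ≠ 0 (frequency mismatch: got 16 instead of 4)

No, it is not a solution.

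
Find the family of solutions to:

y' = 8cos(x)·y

Separating variables and integrating:
ln|y| = 8sin(x) + C

General solution: y = Ce^(8sin(x))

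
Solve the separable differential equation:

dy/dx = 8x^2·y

Separating variables and integrating:
ln|y| = 8x^3/3 + C

General solution: y = Ce^(8x^3/3)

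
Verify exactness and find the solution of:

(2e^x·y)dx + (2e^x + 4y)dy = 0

Verify exactness: ∂M/∂y = ∂N/∂x ✓
Find F(x,y) such that ∂F/∂x = M, ∂F/∂y = N
Solution: 2e^x·y + 2y² = C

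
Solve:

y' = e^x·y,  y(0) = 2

General solution: y = Ce^(e^x)
Applying IC y(0) = 2:
Particular solution: y = 2e^(e^x - 1)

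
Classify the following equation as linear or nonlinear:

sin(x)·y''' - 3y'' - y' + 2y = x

Linear (y and its derivatives appear to the first power only, no products of y terms)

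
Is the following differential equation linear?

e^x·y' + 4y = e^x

Yes. Linear (y and its derivatives appear to the first power only, no products of y terms)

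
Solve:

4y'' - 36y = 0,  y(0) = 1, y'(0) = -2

General solution: y = C₁e^(3x) + C₂e^(-3x)
Applying ICs: C₁ = 1/6, C₂ = 5/6
Particular solution: y = (1/6)e^(3x) + (5/6)e^(-3x)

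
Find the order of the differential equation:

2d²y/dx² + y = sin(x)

The order is 2 (highest derivative is of order 2).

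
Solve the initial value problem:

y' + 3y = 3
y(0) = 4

General solution: y = 1 + Ce^(-3x)
Applying y(0) = 4: C = 4 - 1 = 3
Particular solution: y = 1 + 3e^(-3x)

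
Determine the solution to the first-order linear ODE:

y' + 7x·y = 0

Using integrating factor method:

General solution: y = Ce^(-7x^2/2)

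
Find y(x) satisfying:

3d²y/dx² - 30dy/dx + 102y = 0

Characteristic equation: 3r² - 30r + 102 = 0
Divide by 3: r² - 10r + 34 = 0
Roots: r = 5 ± 3i (complex conjugates)
General solution: y = e^(5x)(C₁cos(3x) + C₂sin(3x))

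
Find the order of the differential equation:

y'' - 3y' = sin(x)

The order is 2 (highest derivative is of order 2).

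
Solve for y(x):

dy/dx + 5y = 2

Using integrating factor method:

General solution: y = 2/5 + Ce^(-5x)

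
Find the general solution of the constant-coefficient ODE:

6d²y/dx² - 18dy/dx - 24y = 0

Characteristic equation: 6r² - 18r - 24 = 0
Divide by 6: r² - 3r - 4 = 0
Roots: r = 4, -1 (distinct real)
General solution: y = C₁e^(4x) + C₂e^(-x)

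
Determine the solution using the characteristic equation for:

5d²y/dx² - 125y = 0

Characteristic equation: 5r² - 125 = 0
Divide by 5: r² - 25 = 0
Roots: r = 5, -5 (distinct real)
General solution: y = C₁e^(5x) + C₂e^(-5x)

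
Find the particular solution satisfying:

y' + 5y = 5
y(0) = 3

General solution: y = 1 + Ce^(-5x)
Applying y(0) = 3: C = 3 - 1 = 2
Particular solution: y = 1 + 2e^(-5x)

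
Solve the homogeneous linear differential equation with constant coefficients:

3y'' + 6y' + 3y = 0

Characteristic equation: 3r² + 6r + 3 = 0
Divide by 3: r² + 2r + 1 = 0
Factored: (r + 1)² = 0
Repeated root: r = -1
General solution: y = (C₁ + C₂x)e^(-x)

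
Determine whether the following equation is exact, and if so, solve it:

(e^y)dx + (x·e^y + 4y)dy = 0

Verify exactness: ∂M/∂y = ∂N/∂x ✓
Find F(x,y) such that ∂F/∂x = M, ∂F/∂y = N
Solution: x·e^y + 2y² = C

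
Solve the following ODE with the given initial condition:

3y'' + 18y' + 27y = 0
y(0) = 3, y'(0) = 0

General solution: y = (C₁ + C₂x)e^(-3x)
Repeated root r = -3
Applying ICs: C₁ = 3, C₂ = 9
Particular solution: y = (3 + 9x)e^(-3x)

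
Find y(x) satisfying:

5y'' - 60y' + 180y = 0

Characteristic equation: 5r² - 60r + 180 = 0
Divide by 5: r² - 12r + 36 = 0
Factored: (r - 6)² = 0
Repeated root: r = 6
General solution: y = (C₁ + C₂x)e^(6x)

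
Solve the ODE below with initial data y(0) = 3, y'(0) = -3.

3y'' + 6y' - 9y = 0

General solution: y = C₁e^x + C₂e^(-3x)
Applying ICs: C₁ = 3/2, C₂ = 3/2
Particular solution: y = (3/2)e^x + (3/2)e^(-3x)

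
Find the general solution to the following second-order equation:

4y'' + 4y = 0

Characteristic equation: 4r² + 4 = 0
Divide by 4: r² + 1 = 0
Roots: r = ±i (complex conjugates)
General solution: y = C₁cos(x) + C₂sin(x)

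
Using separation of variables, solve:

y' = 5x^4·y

Separating variables and integrating:
ln|y| = x^5 + C

General solution: y = Ce^(x^5)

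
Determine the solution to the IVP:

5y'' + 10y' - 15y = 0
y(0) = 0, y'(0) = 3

General solution: y = C₁e^x + C₂e^(-3x)
Applying ICs: C₁ = 3/4, C₂ = -3/4
Particular solution: y = (3/4)e^x - (3/4)e^(-3x)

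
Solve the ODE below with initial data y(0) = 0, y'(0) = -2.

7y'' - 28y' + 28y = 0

General solution: y = (C₁ + C₂x)e^(2x)
Repeated root r = 2
Applying ICs: C₁ = 0, C₂ = -2
Particular solution: y = -2xe^(2x)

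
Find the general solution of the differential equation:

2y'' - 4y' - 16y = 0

Characteristic equation: 2r² - 4r - 16 = 0
Divide by 2: r² - 2r - 8 = 0
Roots: r = 4, -2 (distinct real)
General solution: y = C₁e^(4x) + C₂e^(-2x)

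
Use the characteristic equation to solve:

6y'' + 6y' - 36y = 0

Characteristic equation: 6r² + 6r - 36 = 0
Divide by 6: r² + r - 6 = 0
Roots: r = 2, -3 (distinct real)
General solution: y = C₁e^(2x) + C₂e^(-3x)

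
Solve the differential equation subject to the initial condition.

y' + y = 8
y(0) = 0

General solution: y = 8 + Ce^(-x)
Applying y(0) = 0: C = 0 - 8 = -8
Particular solution: y = 8 - 8e^(-x)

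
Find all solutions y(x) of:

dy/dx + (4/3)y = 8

Using integrating factor method:

General solution: y = 6 + Ce^(-4x/3)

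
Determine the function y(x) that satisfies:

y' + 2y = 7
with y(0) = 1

General solution: y = 7/2 + Ce^(-2x)
Applying y(0) = 1: C = 1 - 7/2 = -5/2
Particular solution: y = 7/2 - (5/2)e^(-2x)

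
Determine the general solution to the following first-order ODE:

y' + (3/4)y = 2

Using integrating factor method:

General solution: y = 8/3 + Ce^(-3x/4)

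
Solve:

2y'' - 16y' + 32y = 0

Characteristic equation: 2r² - 16r + 32 = 0
Divide by 2: r² - 8r + 16 = 0
Factored: (r - 4)² = 0
Repeated root: r = 4
General solution: y = (C₁ + C₂x)e^(4x)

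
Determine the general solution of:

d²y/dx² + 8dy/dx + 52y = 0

Characteristic equation: r² + 8r + 52 = 0
Roots: r = -4 ± 6i (complex conjugates)
General solution: y = e^(-4x)(C₁cos(6x) + C₂sin(6x))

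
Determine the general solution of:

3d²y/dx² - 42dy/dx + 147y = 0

Characteristic equation: 3r² - 42r + 147 = 0
Divide by 3: r² - 14r + 49 = 0
Factored: (r - 7)² = 0
Repeated root: r = 7
General solution: y = (C₁ + C₂x)e^(7x)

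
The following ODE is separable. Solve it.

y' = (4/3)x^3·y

Separating variables and integrating:
ln|y| = x^4/3 + C

General solution: y = Ce^(x^4/3)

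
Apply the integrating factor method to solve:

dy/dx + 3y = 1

Using integrating factor method:

General solution: y = 1/3 + Ce^(-3x)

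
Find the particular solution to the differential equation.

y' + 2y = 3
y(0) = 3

General solution: y = 3/2 + Ce^(-2x)
Applying y(0) = 3: C = 3 - 3/2 = 3/2
Particular solution: y = 3/2 + (3/2)e^(-2x)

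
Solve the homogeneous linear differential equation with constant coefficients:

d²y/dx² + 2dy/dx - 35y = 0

Characteristic equation: r² + 2r - 35 = 0
Roots: r = 5, -7 (distinct real)
General solution: y = C₁e^(5x) + C₂e^(-7x)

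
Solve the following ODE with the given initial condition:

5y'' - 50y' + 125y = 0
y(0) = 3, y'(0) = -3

General solution: y = (C₁ + C₂x)e^(5x)
Repeated root r = 5
Applying ICs: C₁ = 3, C₂ = -18
Particular solution: y = (3 - 18x)e^(5x)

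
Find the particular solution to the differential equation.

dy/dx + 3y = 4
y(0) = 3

General solution: y = 4/3 + Ce^(-3x)
Applying y(0) = 3: C = 3 - 4/3 = 5/3
Particular solution: y = 4/3 + (5/3)e^(-3x)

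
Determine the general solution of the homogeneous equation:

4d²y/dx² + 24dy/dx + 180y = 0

Characteristic equation: 4r² + 24r + 180 = 0
Divide by 4: r² + 6r + 45 = 0
Roots: r = -3 ± 6i (complex conjugates)
General solution: y = e^(-3x)(C₁cos(6x) + C₂sin(6x))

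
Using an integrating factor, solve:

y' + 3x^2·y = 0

Using integrating factor method:

General solution: y = Ce^(-x^3)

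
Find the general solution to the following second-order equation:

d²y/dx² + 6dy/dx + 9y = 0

Characteristic equation: r² + 6r + 9 = 0
Factored: (r + 3)² = 0
Repeated root: r = -3
General solution: y = (C₁ + C₂x)e^(-3x)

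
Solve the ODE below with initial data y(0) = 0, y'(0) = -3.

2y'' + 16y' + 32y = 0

General solution: y = (C₁ + C₂x)e^(-4x)
Repeated root r = -4
Applying ICs: C₁ = 0, C₂ = -3
Particular solution: y = -3xe^(-4x)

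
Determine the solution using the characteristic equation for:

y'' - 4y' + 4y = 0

Characteristic equation: r² - 4r + 4 = 0
Factored: (r - 2)² = 0
Repeated root: r = 2
General solution: y = (C₁ + C₂x)e^(2x)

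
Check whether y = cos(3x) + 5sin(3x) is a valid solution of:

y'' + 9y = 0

Verification:
y'' = -9cos(3x) - 45sin(3x)
y'' + 9y = 0 ✓

Yes, it is a solution.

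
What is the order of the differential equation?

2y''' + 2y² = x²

The order is 3 (highest derivative is of order 3).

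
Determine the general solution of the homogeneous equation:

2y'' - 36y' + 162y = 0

Characteristic equation: 2r² - 36r + 162 = 0
Divide by 2: r² - 18r + 81 = 0
Factored: (r - 9)² = 0
Repeated root: r = 9
General solution: y = (C₁ + C₂x)e^(9x)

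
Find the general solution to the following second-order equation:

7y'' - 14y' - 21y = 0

Characteristic equation: 7r² - 14r - 21 = 0
Divide by 7: r² - 2r - 3 = 0
Roots: r = 3, -1 (distinct real)
General solution: y = C₁e^(3x) + C₂e^(-x)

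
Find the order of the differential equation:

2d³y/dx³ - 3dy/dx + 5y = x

The order is 3 (highest derivative is of order 3).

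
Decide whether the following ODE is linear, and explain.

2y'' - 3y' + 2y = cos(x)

Linear (y and its derivatives appear to the first power only, no products of y terms)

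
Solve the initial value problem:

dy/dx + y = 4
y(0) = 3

General solution: y = 4 + Ce^(-x)
Applying y(0) = 3: C = 3 - 4 = -1
Particular solution: y = 4 - e^(-x)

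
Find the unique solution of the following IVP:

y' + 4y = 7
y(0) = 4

General solution: y = 7/4 + Ce^(-4x)
Applying y(0) = 4: C = 4 - 7/4 = 9/4
Particular solution: y = 7/4 + (9/4)e^(-4x)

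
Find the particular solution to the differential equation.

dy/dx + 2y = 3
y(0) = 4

General solution: y = 3/2 + Ce^(-2x)
Applying y(0) = 4: C = 4 - 3/2 = 5/2
Particular solution: y = 3/2 + (5/2)e^(-2x)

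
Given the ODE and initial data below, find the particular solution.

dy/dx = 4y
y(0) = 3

General solution: y = Ce^(4x)
Applying IC y(0) = 3:
Particular solution: y = 3e^(4x)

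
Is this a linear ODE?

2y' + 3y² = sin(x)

No. Nonlinear (y² term)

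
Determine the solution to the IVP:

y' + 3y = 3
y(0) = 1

General solution: y = 1 + Ce^(-3x)
Applying y(0) = 1: C = 1 - 1 = 0
Particular solution: y = 1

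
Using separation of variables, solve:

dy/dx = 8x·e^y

Separating variables and integrating:
-e^(-y) = 4x² + C

General solution: y = -ln(C - 4x²)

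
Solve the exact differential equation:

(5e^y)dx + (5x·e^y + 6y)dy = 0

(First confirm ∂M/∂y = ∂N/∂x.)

Verify exactness: ∂M/∂y = ∂N/∂x ✓
Find F(x,y) such that ∂F/∂x = M, ∂F/∂y = N
Solution: 5x·e^y + 3y² = C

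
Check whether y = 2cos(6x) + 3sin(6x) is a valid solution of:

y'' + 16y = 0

Verification:
y'' = -72cos(6x) - 108sin(6x)
y'' + 16y ≠ 0 (frequency mismatch: got 36 instead of 16)

No, it is not a solution.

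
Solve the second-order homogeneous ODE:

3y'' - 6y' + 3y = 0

Characteristic equation: 3r² - 6r + 3 = 0
Divide by 3: r² - 2r + 1 = 0
Factored: (r - 1)² = 0
Repeated root: r = 1
General solution: y = (C₁ + C₂x)e^x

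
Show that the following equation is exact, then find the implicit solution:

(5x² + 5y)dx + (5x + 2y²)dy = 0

Verify exactness: ∂M/∂y = ∂N/∂x ✓
Find F(x,y) such that ∂F/∂x = M, ∂F/∂y = N
Solution: 5x³/3 + 5xy + 2y³/3 = C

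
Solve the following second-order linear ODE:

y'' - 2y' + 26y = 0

Characteristic equation: r² - 2r + 26 = 0
Roots: r = 1 ± 5i (complex conjugates)
General solution: y = e^x(C₁cos(5x) + C₂sin(5x))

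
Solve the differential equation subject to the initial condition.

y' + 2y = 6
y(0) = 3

General solution: y = 3 + Ce^(-2x)
Applying y(0) = 3: C = 3 - 3 = 0
Particular solution: y = 3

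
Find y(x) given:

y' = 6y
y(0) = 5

General solution: y = Ce^(6x)
Applying IC y(0) = 5:
Particular solution: y = 5e^(6x)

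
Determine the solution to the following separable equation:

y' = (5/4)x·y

Separating variables and integrating:
ln|y| = 5x^2/8 + C

General solution: y = Ce^(5x^2/8)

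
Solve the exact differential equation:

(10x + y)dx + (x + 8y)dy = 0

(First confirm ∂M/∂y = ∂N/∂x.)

Verify exactness: ∂M/∂y = ∂N/∂x ✓
Find F(x,y) such that ∂F/∂x = M, ∂F/∂y = N
Solution: 5x² + xy + 4y² = C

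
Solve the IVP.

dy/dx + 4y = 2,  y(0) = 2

General solution: y = 1/2 + Ce^(-4x)
Applying y(0) = 2: C = 2 - 1/2 = 3/2
Particular solution: y = 1/2 + (3/2)e^(-4x)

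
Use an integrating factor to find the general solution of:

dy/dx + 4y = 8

Using integrating factor method:

General solution: y = 2 + Ce^(-4x)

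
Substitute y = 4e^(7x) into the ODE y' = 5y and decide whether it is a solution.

Verification:
y = 4e^(7x)
y' = 28e^(7x)
But 5y = 20e^(7x)
y' ≠ 5y — the derivative does not match

No, it is not a solution.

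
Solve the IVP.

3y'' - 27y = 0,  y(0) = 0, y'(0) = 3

General solution: y = C₁e^(3x) + C₂e^(-3x)
Applying ICs: C₁ = 1/2, C₂ = -1/2
Particular solution: y = (1/2)e^(3x) - (1/2)e^(-3x)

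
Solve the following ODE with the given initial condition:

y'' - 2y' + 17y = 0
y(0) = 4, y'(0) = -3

General solution: y = e^x(C₁cos(4x) + C₂sin(4x))
Complex roots r = 1 ± 4i
Applying ICs: C₁ = 4, C₂ = -7/4
Particular solution: y = e^x(4cos(4x) - (7/4)sin(4x))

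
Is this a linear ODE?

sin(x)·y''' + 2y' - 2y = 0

Yes. Linear (y and its derivatives appear to the first power only, no products of y terms)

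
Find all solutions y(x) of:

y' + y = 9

Using integrating factor method:

General solution: y = 9 + Ce^(-x)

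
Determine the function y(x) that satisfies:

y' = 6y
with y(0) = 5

General solution: y = Ce^(6x)
Applying IC y(0) = 5:
Particular solution: y = 5e^(6x)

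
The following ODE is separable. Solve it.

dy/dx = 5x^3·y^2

Separating variables and integrating:
-1/y = 5x^4/4 + C

General solution: y^-1 = (-5/4)x^4 + C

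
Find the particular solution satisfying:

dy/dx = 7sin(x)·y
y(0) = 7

General solution: y = Ce^(-7cos(x))
Applying IC y(0) = 7:
Particular solution: y = 7e^(7(1-cos(x)))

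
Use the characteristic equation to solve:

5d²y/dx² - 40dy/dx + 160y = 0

Characteristic equation: 5r² - 40r + 160 = 0
Divide by 5: r² - 8r + 32 = 0
Roots: r = 4 ± 4i (complex conjugates)
General solution: y = e^(4x)(C₁cos(4x) + C₂sin(4x))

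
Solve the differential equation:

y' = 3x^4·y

Separating variables and integrating:
ln|y| = 3x^5/5 + C

General solution: y = Ce^(3x^5/5)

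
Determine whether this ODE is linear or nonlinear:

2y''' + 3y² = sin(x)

Nonlinear (y² term)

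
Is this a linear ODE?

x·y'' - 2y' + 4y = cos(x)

Yes. Linear (y and its derivatives appear to the first power only, no products of y terms)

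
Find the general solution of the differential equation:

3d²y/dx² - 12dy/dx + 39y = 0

Characteristic equation: 3r² - 12r + 39 = 0
Divide by 3: r² - 4r + 13 = 0
Roots: r = 2 ± 3i (complex conjugates)
General solution: y = e^(2x)(C₁cos(3x) + C₂sin(3x))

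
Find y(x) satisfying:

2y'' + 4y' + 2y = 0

Characteristic equation: 2r² + 4r + 2 = 0
Divide by 2: r² + 2r + 1 = 0
Factored: (r + 1)² = 0
Repeated root: r = -1
General solution: y = (C₁ + C₂x)e^(-x)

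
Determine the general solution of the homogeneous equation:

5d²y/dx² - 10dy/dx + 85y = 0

Characteristic equation: 5r² - 10r + 85 = 0
Divide by 5: r² - 2r + 17 = 0
Roots: r = 1 ± 4i (complex conjugates)
General solution: y = e^x(C₁cos(4x) + C₂sin(4x))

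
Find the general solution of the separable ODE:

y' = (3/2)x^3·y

Separating variables and integrating:
ln|y| = 3x^4/8 + C

General solution: y = Ce^(3x^4/8)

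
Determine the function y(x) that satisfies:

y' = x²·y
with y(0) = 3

General solution: y = Ce^(x³/3)
Applying IC y(0) = 3:
Particular solution: y = 3e^(x³/3)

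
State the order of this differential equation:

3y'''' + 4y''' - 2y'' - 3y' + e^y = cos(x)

The order is 4 (highest derivative is of order 4).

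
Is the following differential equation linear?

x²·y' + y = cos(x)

Yes. Linear (y and its derivatives appear to the first power only, no products of y terms)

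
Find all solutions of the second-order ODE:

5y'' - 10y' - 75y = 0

Characteristic equation: 5r² - 10r - 75 = 0
Divide by 5: r² - 2r - 15 = 0
Roots: r = 5, -3 (distinct real)
General solution: y = C₁e^(5x) + C₂e^(-3x)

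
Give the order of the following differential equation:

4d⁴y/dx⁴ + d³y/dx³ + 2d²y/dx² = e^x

The order is 4 (highest derivative is of order 4).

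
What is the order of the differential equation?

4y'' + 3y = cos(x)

The order is 2 (highest derivative is of order 2).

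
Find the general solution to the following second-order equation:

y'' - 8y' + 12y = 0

Characteristic equation: r² - 8r + 12 = 0
Roots: r = 2, 6 (distinct real)
General solution: y = C₁e^(2x) + C₂e^(6x)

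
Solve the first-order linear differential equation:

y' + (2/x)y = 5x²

Using integrating factor method:

General solution: y = x^3 + Cx^(-2)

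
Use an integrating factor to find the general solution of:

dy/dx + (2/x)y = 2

Using integrating factor method:

General solution: y = (2/3)x + Cx^(-2)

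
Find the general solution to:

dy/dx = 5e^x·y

Separating variables and integrating:
ln|y| = 5e^x + C

General solution: y = Ce^(5e^x)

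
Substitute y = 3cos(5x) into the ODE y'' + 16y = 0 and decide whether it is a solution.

Verification:
y'' = -75cos(5x)
y'' + 16y ≠ 0 (frequency mismatch: got 25 instead of 16)

No, it is not a solution.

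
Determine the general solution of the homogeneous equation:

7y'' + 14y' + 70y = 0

Characteristic equation: 7r² + 14r + 70 = 0
Divide by 7: r² + 2r + 10 = 0
Roots: r = -1 ± 3i (complex conjugates)
General solution: y = e^(-x)(C₁cos(3x) + C₂sin(3x))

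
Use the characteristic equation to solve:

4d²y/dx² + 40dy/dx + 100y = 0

Characteristic equation: 4r² + 40r + 100 = 0
Divide by 4: r² + 10r + 25 = 0
Factored: (r + 5)² = 0
Repeated root: r = -5
General solution: y = (C₁ + C₂x)e^(-5x)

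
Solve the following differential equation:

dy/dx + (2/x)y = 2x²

Using integrating factor method:

General solution: y = (2/5)x^3 + Cx^(-2)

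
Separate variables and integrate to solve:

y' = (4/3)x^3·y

Separating variables and integrating:
ln|y| = x^4/3 + C

General solution: y = Ce^(x^4/3)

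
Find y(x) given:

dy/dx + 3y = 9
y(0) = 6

General solution: y = 3 + Ce^(-3x)
Applying y(0) = 6: C = 6 - 3 = 3
Particular solution: y = 3 + 3e^(-3x)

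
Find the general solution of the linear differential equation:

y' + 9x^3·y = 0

Using integrating factor method:

General solution: y = Ce^(-9x^4/4)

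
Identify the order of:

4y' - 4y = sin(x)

The order is 1 (highest derivative is of order 1).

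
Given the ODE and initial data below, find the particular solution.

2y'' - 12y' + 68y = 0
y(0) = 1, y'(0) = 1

General solution: y = e^(3x)(C₁cos(5x) + C₂sin(5x))
Complex roots r = 3 ± 5i
Applying ICs: C₁ = 1, C₂ = -2/5
Particular solution: y = e^(3x)(cos(5x) - (2/5)sin(5x))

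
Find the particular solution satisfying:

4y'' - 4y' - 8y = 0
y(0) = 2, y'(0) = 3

General solution: y = C₁e^(2x) + C₂e^(-x)
Applying ICs: C₁ = 5/3, C₂ = 1/3
Particular solution: y = (5/3)e^(2x) + (1/3)e^(-x)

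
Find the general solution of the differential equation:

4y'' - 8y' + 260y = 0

Characteristic equation: 4r² - 8r + 260 = 0
Divide by 4: r² - 2r + 65 = 0
Roots: r = 1 ± 8i (complex conjugates)
General solution: y = e^x(C₁cos(8x) + C₂sin(8x))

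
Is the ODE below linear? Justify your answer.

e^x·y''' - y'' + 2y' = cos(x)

Yes. Linear (y and its derivatives appear to the first power only, no products of y terms)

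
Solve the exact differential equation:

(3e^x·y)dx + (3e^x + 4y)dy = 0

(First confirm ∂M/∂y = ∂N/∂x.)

Verify exactness: ∂M/∂y = ∂N/∂x ✓
Find F(x,y) such that ∂F/∂x = M, ∂F/∂y = N
Solution: 3e^x·y + 2y² = C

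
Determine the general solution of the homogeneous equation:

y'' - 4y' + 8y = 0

Characteristic equation: r² - 4r + 8 = 0
Roots: r = 2 ± 2i (complex conjugates)
General solution: y = e^(2x)(C₁cos(2x) + C₂sin(2x))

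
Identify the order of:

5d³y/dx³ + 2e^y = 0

The order is 3 (highest derivative is of order 3).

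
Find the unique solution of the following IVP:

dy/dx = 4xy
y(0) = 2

General solution: y = Ce^(2x²)
Applying IC y(0) = 2:
Particular solution: y = 2e^(2x²)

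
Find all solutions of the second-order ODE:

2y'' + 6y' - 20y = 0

Characteristic equation: 2r² + 6r - 20 = 0
Divide by 2: r² + 3r - 10 = 0
Roots: r = 2, -5 (distinct real)
General solution: y = C₁e^(2x) + C₂e^(-5x)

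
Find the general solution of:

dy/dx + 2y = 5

Using integrating factor method:

General solution: y = 5/2 + Ce^(-2x)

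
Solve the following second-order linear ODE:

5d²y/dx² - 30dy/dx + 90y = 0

Characteristic equation: 5r² - 30r + 90 = 0
Divide by 5: r² - 6r + 18 = 0
Roots: r = 3 ± 3i (complex conjugates)
General solution: y = e^(3x)(C₁cos(3x) + C₂sin(3x))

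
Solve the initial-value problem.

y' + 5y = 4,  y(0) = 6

General solution: y = 4/5 + Ce^(-5x)
Applying y(0) = 6: C = 6 - 4/5 = 26/5
Particular solution: y = 4/5 + (26/5)e^(-5x)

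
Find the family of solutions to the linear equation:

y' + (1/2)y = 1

Using integrating factor method:

General solution: y = 2 + Ce^(-x/2)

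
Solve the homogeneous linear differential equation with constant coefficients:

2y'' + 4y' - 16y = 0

Characteristic equation: 2r² + 4r - 16 = 0
Divide by 2: r² + 2r - 8 = 0
Roots: r = 2, -4 (distinct real)
General solution: y = C₁e^(2x) + C₂e^(-4x)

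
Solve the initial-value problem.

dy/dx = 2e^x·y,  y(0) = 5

General solution: y = Ce^(2e^x)
Applying IC y(0) = 5:
Particular solution: y = 5e^(2(e^x - 1))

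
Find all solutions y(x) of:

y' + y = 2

Using integrating factor method:

General solution: y = 2 + Ce^(-x)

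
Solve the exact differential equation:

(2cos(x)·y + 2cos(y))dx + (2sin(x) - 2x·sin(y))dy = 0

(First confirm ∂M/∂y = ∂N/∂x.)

Verify exactness: ∂M/∂y = ∂N/∂x ✓
Find F(x,y) such that ∂F/∂x = M, ∂F/∂y = N
Solution: 2sin(x)·y + 2x·cos(y) = C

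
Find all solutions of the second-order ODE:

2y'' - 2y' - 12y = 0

Characteristic equation: 2r² - 2r - 12 = 0
Divide by 2: r² - r - 6 = 0
Roots: r = 3, -2 (distinct real)
General solution: y = C₁e^(3x) + C₂e^(-2x)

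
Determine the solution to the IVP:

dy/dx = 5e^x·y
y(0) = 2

General solution: y = Ce^(5e^x)
Applying IC y(0) = 2:
Particular solution: y = 2e^(5(e^x - 1))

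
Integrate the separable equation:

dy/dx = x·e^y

Separating variables and integrating:
-e^(-y) = x²/2 + C

General solution: y = -ln(C - x²/2)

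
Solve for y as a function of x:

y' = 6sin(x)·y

Separating variables and integrating:
ln|y| = -6cos(x) + C

General solution: y = Ce^(-6cos(x))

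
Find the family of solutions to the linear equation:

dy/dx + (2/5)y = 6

Using integrating factor method:

General solution: y = 15 + Ce^(-2x/5)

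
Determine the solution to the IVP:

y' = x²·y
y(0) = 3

General solution: y = Ce^(x³/3)
Applying IC y(0) = 3:
Particular solution: y = 3e^(x³/3)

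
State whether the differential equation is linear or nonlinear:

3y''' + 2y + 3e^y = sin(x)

Nonlinear (e^y is nonlinear in y)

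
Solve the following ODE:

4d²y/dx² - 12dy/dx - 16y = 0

Characteristic equation: 4r² - 12r - 16 = 0
Divide by 4: r² - 3r - 4 = 0
Roots: r = 4, -1 (distinct real)
General solution: y = C₁e^(4x) + C₂e^(-x)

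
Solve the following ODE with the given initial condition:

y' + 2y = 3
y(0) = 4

General solution: y = 3/2 + Ce^(-2x)
Applying y(0) = 4: C = 4 - 3/2 = 5/2
Particular solution: y = 3/2 + (5/2)e^(-2x)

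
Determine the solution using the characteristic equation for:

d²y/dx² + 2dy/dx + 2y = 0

Characteristic equation: r² + 2r + 2 = 0
Roots: r = -1 ± i (complex conjugates)
General solution: y = e^(-x)(C₁cos(x) + C₂sin(x))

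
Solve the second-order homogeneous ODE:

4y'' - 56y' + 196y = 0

Characteristic equation: 4r² - 56r + 196 = 0
Divide by 4: r² - 14r + 49 = 0
Factored: (r - 7)² = 0
Repeated root: r = 7
General solution: y = (C₁ + C₂x)e^(7x)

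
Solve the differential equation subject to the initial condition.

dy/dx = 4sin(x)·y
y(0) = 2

General solution: y = Ce^(-4cos(x))
Applying IC y(0) = 2:
Particular solution: y = 2e^(4(1-cos(x)))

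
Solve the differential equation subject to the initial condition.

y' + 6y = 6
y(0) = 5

General solution: y = 1 + Ce^(-6x)
Applying y(0) = 5: C = 5 - 1 = 4
Particular solution: y = 1 + 4e^(-6x)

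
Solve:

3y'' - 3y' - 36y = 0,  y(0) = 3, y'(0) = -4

General solution: y = C₁e^(4x) + C₂e^(-3x)
Applying ICs: C₁ = 5/7, C₂ = 16/7
Particular solution: y = (5/7)e^(4x) + (16/7)e^(-3x)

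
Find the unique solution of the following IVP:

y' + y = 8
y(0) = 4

General solution: y = 8 + Ce^(-x)
Applying y(0) = 4: C = 4 - 8 = -4
Particular solution: y = 8 - 4e^(-x)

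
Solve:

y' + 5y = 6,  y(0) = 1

General solution: y = 6/5 + Ce^(-5x)
Applying y(0) = 1: C = 1 - 6/5 = -1/5
Particular solution: y = 6/5 - (1/5)e^(-5x)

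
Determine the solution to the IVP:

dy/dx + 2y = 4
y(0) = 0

General solution: y = 2 + Ce^(-2x)
Applying y(0) = 0: C = 0 - 2 = -2
Particular solution: y = 2 - 2e^(-2x)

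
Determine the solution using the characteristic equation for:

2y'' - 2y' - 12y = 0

Characteristic equation: 2r² - 2r - 12 = 0
Divide by 2: r² - r - 6 = 0
Roots: r = 3, -2 (distinct real)
General solution: y = C₁e^(3x) + C₂e^(-2x)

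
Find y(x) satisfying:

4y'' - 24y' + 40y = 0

Characteristic equation: 4r² - 24r + 40 = 0
Divide by 4: r² - 6r + 10 = 0
Roots: r = 3 ± i (complex conjugates)
General solution: y = e^(3x)(C₁cos(x) + C₂sin(x))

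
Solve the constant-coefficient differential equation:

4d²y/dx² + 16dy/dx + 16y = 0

Characteristic equation: 4r² + 16r + 16 = 0
Divide by 4: r² + 4r + 4 = 0
Factored: (r + 2)² = 0
Repeated root: r = -2
General solution: y = (C₁ + C₂x)e^(-2x)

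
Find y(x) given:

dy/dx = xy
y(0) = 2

General solution: y = Ce^(x²/2)
Applying IC y(0) = 2:
Particular solution: y = 2e^(x²/2)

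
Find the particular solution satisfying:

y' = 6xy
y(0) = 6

General solution: y = Ce^(3x²)
Applying IC y(0) = 6:
Particular solution: y = 6e^(3x²)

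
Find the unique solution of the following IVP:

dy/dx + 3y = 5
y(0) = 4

General solution: y = 5/3 + Ce^(-3x)
Applying y(0) = 4: C = 4 - 5/3 = 7/3
Particular solution: y = 5/3 + (7/3)e^(-3x)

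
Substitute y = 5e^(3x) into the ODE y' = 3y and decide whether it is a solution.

Verification:
y = 5e^(3x)
y' = 15e^(3x)
3y = 15e^(3x)
y' = 3y ✓

Yes, it is a solution.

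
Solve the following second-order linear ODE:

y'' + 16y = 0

Characteristic equation: r² + 16 = 0
Roots: r = ±4i (complex conjugates)
General solution: y = C₁cos(4x) + C₂sin(4x)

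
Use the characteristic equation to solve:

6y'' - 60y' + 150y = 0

Characteristic equation: 6r² - 60r + 150 = 0
Divide by 6: r² - 10r + 25 = 0
Factored: (r - 5)² = 0
Repeated root: r = 5
General solution: y = (C₁ + C₂x)e^(5x)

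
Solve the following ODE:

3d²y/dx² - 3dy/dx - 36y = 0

Characteristic equation: 3r² - 3r - 36 = 0
Divide by 3: r² - r - 12 = 0
Roots: r = 4, -3 (distinct real)
General solution: y = C₁e^(4x) + C₂e^(-3x)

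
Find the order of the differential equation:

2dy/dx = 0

The order is 1 (highest derivative is of order 1).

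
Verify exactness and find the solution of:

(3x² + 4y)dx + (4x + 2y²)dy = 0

Verify exactness: ∂M/∂y = ∂N/∂x ✓
Find F(x,y) such that ∂F/∂x = M, ∂F/∂y = N
Solution: x³ + 4xy + 2y³/3 = C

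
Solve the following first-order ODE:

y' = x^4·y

Separating variables and integrating:
ln|y| = x^5/5 + C

General solution: y = Ce^(x^5/5)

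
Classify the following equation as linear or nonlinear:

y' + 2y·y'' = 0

Nonlinear (y·y'' term)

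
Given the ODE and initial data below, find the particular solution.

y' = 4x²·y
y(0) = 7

General solution: y = Ce^(4x³/3)
Applying IC y(0) = 7:
Particular solution: y = 7e^(4x³/3)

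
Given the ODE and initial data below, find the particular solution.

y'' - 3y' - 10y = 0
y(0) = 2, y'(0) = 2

General solution: y = C₁e^(5x) + C₂e^(-2x)
Applying ICs: C₁ = 6/7, C₂ = 8/7
Particular solution: y = (6/7)e^(5x) + (8/7)e^(-2x)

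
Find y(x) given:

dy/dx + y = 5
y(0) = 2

General solution: y = 5 + Ce^(-x)
Applying y(0) = 2: C = 2 - 5 = -3
Particular solution: y = 5 - 3e^(-x)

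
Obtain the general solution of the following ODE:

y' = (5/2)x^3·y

Separating variables and integrating:
ln|y| = 5x^4/8 + C

General solution: y = Ce^(5x^4/8)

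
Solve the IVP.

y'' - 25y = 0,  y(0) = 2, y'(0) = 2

General solution: y = C₁e^(5x) + C₂e^(-5x)
Applying ICs: C₁ = 6/5, C₂ = 4/5
Particular solution: y = (6/5)e^(5x) + (4/5)e^(-5x)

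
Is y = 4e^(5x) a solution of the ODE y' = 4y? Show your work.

Verification:
y = 4e^(5x)
y' = 20e^(5x)
But 4y = 16e^(5x)
y' ≠ 4y — the derivative does not match

No, it is not a solution.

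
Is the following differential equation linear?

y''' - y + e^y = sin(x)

No. Nonlinear (e^y is nonlinear in y)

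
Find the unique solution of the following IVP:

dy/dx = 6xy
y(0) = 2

General solution: y = Ce^(3x²)
Applying IC y(0) = 2:
Particular solution: y = 2e^(3x²)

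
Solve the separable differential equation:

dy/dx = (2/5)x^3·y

Separating variables and integrating:
ln|y| = x^4/10 + C

General solution: y = Ce^(x^4/10)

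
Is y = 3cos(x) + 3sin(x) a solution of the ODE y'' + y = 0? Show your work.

Verification:
y'' = -3cos(x) - 3sin(x)
y'' + y = 0 ✓

Yes, it is a solution.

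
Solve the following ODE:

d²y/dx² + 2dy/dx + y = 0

Characteristic equation: r² + 2r + 1 = 0
Factored: (r + 1)² = 0
Repeated root: r = -1
General solution: y = (C₁ + C₂x)e^(-x)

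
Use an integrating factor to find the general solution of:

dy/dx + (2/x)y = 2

Using integrating factor method:

General solution: y = (2/3)x + Cx^(-2)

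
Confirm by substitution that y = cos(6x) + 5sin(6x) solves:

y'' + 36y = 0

Verification:
y'' = -36cos(6x) - 180sin(6x)
y'' + 36y = 0 ✓

Yes, it is a solution.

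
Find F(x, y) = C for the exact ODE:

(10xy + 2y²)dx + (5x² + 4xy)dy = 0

Verify exactness: ∂M/∂y = ∂N/∂x ✓
Find F(x,y) such that ∂F/∂x = M, ∂F/∂y = N
Solution: 5x²y + 2xy² = C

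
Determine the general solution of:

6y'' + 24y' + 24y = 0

Characteristic equation: 6r² + 24r + 24 = 0
Divide by 6: r² + 4r + 4 = 0
Factored: (r + 2)² = 0
Repeated root: r = -2
General solution: y = (C₁ + C₂x)e^(-2x)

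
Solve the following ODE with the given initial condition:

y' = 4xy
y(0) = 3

General solution: y = Ce^(2x²)
Applying IC y(0) = 3:
Particular solution: y = 3e^(2x²)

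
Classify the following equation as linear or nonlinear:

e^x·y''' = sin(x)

Linear (y and its derivatives appear to the first power only, no products of y terms)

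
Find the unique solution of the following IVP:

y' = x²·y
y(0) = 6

General solution: y = Ce^(x³/3)
Applying IC y(0) = 6:
Particular solution: y = 6e^(x³/3)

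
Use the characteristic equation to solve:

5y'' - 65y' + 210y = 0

Characteristic equation: 5r² - 65r + 210 = 0
Divide by 5: r² - 13r + 42 = 0
Roots: r = 7, 6 (distinct real)
General solution: y = C₁e^(7x) + C₂e^(6x)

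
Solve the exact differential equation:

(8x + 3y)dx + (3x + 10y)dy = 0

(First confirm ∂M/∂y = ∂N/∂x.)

Verify exactness: ∂M/∂y = ∂N/∂x ✓
Find F(x,y) such that ∂F/∂x = M, ∂F/∂y = N
Solution: 4x² + 3xy + 5y² = C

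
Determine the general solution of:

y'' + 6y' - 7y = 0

Characteristic equation: r² + 6r - 7 = 0
Roots: r = 1, -7 (distinct real)
General solution: y = C₁e^x + C₂e^(-7x)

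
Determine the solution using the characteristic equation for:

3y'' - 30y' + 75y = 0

Characteristic equation: 3r² - 30r + 75 = 0
Divide by 3: r² - 10r + 25 = 0
Factored: (r - 5)² = 0
Repeated root: r = 5
General solution: y = (C₁ + C₂x)e^(5x)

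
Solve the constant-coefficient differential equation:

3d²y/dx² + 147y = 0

Characteristic equation: 3r² + 147 = 0
Divide by 3: r² + 49 = 0
Roots: r = ±7i (complex conjugates)
General solution: y = C₁cos(7x) + C₂sin(7x)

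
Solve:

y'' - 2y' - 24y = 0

Characteristic equation: r² - 2r - 24 = 0
Roots: r = 6, -4 (distinct real)
General solution: y = C₁e^(6x) + C₂e^(-4x)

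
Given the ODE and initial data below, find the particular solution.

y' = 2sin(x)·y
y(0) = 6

General solution: y = Ce^(-2cos(x))
Applying IC y(0) = 6:
Particular solution: y = 6e^(2(1-cos(x)))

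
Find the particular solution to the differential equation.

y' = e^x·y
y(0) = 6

General solution: y = Ce^(e^x)
Applying IC y(0) = 6:
Particular solution: y = 6e^(e^x - 1)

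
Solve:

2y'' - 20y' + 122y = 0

Characteristic equation: 2r² - 20r + 122 = 0
Divide by 2: r² - 10r + 61 = 0
Roots: r = 5 ± 6i (complex conjugates)
General solution: y = e^(5x)(C₁cos(6x) + C₂sin(6x))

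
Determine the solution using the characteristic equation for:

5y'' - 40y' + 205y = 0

Characteristic equation: 5r² - 40r + 205 = 0
Divide by 5: r² - 8r + 41 = 0
Roots: r = 4 ± 5i (complex conjugates)
General solution: y = e^(4x)(C₁cos(5x) + C₂sin(5x))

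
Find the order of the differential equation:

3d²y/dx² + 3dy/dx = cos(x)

The order is 2 (highest derivative is of order 2).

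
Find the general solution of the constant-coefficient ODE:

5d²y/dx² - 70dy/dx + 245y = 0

Characteristic equation: 5r² - 70r + 245 = 0
Divide by 5: r² - 14r + 49 = 0
Factored: (r - 7)² = 0
Repeated root: r = 7
General solution: y = (C₁ + C₂x)e^(7x)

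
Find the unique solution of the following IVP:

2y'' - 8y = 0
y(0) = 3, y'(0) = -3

General solution: y = C₁e^(2x) + C₂e^(-2x)
Applying ICs: C₁ = 3/4, C₂ = 9/4
Particular solution: y = (3/4)e^(2x) + (9/4)e^(-2x)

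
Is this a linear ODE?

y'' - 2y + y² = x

No. Nonlinear (y² term)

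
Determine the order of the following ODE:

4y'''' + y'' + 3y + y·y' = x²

The order is 4 (highest derivative is of order 4).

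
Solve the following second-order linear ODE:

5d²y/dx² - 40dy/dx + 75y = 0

Characteristic equation: 5r² - 40r + 75 = 0
Divide by 5: r² - 8r + 15 = 0
Roots: r = 3, 5 (distinct real)
General solution: y = C₁e^(3x) + C₂e^(5x)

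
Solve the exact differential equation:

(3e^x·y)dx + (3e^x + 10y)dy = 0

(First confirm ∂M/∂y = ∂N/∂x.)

Verify exactness: ∂M/∂y = ∂N/∂x ✓
Find F(x,y) such that ∂F/∂x = M, ∂F/∂y = N
Solution: 3e^x·y + 5y² = C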